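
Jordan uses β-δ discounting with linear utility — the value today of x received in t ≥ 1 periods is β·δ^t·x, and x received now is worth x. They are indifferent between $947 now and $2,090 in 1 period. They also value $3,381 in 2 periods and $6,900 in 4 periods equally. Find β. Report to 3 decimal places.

β ≈ 0.647

From the later pair, β·δ^2·3381 = β·δ^4·6900; dividing through, δ^2 = 3381/6900 = 0.49000, so δ = 0.70000.
The first indifference: 947 = β·δ·2090, so β = 947/(δ·2090) = 947/(0.70000·2090) ≈ 0.647.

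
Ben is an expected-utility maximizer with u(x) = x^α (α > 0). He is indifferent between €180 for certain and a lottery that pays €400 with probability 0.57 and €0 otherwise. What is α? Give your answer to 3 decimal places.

α ≈ 0.704

EU(lottery) = 0.57·400^α + 0.43·0 = 0.57·400^α.
Indifference: 180^α = 0.57·400^α, so (180/400)^α = 0.57.
Take logs: α = ln 0.57 / ln(180/400) ≈ 0.70396.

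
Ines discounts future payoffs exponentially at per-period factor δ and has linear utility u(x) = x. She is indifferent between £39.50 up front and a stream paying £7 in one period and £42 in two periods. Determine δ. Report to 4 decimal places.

The stream is worth 7δ + 42δ² today, so 7δ + 42δ² = 39.50.
So 42δ² + 7δ − 39.50 = 0.
The positive root is δ = [−7 + √(7² + 4·42·39.50)] / (2·42) = (−7 + 81.762)/84 ≈ 0.8900.

δ ≈ 0.8900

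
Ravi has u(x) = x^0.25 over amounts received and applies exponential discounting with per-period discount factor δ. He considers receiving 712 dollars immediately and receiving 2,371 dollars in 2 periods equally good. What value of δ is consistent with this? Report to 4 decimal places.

Indifference means u(712) = δ^2 · u(2371), so δ^2 = u(712)/u(2371).
With u(x) = x^0.25: δ^2 = 712^0.25/2371^0.25 = (712/2371)^0.25 = 0.74026.
So δ = 0.74026^(1/2) ≈ 0.8604.

δ ≈ 0.8604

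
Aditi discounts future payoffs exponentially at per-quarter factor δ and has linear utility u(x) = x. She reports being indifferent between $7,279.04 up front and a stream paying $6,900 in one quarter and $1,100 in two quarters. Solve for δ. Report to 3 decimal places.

δ ≈ 0.920

Present value of the stream is 6900·δ + 1100·δ². Indifference gives 6900δ + 1100δ² = 7279.04.
So 1100δ² + 6900δ − 7279.04 = 0.
The positive root is δ = [−6900 + √(6900² + 4·1100·7279.04)] / (2·1100) = (−6900 + 8924.000)/2200 ≈ 0.920.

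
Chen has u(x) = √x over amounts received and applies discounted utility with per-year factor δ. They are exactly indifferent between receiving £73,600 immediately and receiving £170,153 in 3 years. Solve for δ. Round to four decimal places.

δ ≈ 0.8696

Equating discounted utilities: u(73600) = δ^3·u(170153) ⇒ δ^3 = u(73600)/u(170153).
With u(x) = √x: δ^3 = √73600/√170153 = √(73600/170153) = 0.65769.
So δ = 0.65769^(1/3) ≈ 0.8696.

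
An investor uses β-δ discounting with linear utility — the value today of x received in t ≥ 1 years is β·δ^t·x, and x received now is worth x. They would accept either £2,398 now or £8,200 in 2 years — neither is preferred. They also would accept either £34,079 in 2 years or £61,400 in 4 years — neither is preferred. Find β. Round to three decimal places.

β ≈ 0.527

The second indifference involves only future payoffs, so β cancels: β·δ^2·34079 = β·δ^4·61400, giving δ^2 = 34079/61400 = 0.55503, so δ = 0.74501.
The first indifference: 2398 = β·δ^2·8200, so β = 2398/(δ^2·8200) = 2398/(0.55503·8200) ≈ 0.527.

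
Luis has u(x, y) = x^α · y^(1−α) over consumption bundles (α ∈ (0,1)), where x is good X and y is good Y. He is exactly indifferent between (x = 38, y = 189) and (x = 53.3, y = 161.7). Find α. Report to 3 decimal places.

α ≈ 0.316

Indifference: 38^α · 189^(1−α) = 53.3^α · 161.7^(1−α).
(38/53.3)^α = (161.7/189)^(1−α); take logs: α·ln(38/53.3) = (1−α)·ln(161.7/189), i.e. α·-0.338350 = (1−α)·-0.156004.
Thus α·(-0.494354) = -0.156004, so α = -0.156004/-0.494354 ≈ 0.316.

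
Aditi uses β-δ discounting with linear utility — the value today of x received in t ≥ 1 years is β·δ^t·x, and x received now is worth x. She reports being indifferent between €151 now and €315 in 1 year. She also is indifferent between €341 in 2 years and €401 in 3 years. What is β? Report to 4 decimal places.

From the later pair, β·δ^2·341 = β·δ^3·401; dividing through, δ = 341/401 = 0.85037.
The first indifference: 151 = β·δ·315, so β = 151/(δ·315) = 151/(0.85037·315) ≈ 0.5637.

β ≈ 0.5637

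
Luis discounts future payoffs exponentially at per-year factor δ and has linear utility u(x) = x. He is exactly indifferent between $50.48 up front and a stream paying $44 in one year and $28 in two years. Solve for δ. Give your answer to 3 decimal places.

Equating present values: 50.48 = 44δ + 28δ².
That is, 28δ² + 44δ − 50.48 = 0, a quadratic in δ.
δ = (−44 + √(44² + 4·28·50.48)) / (2·28) = (−44 + √7589.76) / 56 ≈ 0.770.

δ ≈ 0.770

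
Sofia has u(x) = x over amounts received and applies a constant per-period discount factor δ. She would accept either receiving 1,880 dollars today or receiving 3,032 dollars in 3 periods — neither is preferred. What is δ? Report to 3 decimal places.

The payoff in 3 periods is discounted by δ^3, so u(1880) = δ^3·u(3032) and δ^3 = u(1880)/u(3032).
With u(x) = x: δ^3 = 1880/3032 = 0.62005.
So δ = 0.62005^(1/3) ≈ 0.853.

δ ≈ 0.853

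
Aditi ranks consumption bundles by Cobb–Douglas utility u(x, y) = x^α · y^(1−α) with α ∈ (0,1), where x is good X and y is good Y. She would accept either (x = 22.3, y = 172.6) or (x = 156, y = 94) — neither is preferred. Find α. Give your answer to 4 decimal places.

The Cobb–Douglas utilities coincide, so 22.3^α·172.6^(1−α) = 156^α·94^(1−α).
Taking logs: α·ln 22.3 + (1−α)·ln 172.6 = α·ln 156 + (1−α)·ln 94, i.e. α·-1.9452693 = (1−α)·-0.6076820.
With A = -1.9452693 and B = -0.6076820: α·A = (1−α)·B, so α = B/(A+B) = -0.6076820/-2.5529513 ≈ 0.2380.

α ≈ 0.2380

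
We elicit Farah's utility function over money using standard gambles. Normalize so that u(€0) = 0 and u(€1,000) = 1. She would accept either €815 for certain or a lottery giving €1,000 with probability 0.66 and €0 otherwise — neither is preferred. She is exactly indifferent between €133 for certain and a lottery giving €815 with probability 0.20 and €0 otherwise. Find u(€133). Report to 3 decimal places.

0.132

First, u(€815) = 0.66·u(€1,000) + 0.34·u(€0) = 0.66.
Then u(€133) = 0.20·u(€815) + 0.80·u(€0) = 0.20·0.66 + 0.80·0.00 = 0.1320.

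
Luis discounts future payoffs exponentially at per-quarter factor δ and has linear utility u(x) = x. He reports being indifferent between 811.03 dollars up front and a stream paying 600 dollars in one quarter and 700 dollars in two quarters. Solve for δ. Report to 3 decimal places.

Present value of the stream is 600·δ + 700·δ². Indifference gives 600δ + 700δ² = 811.03.
That is, 700δ² + 600δ − 811.03 = 0, a quadratic in δ.
δ = (−600 + √(600² + 4·700·811.03)) / (2·700) = (−600 + √2630884.00) / 1400 ≈ 0.730.

δ ≈ 0.730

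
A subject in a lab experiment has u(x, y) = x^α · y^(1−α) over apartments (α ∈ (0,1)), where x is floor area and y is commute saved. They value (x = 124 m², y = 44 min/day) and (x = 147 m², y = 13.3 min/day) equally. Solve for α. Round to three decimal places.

The Cobb–Douglas utilities coincide, so 124^α·44^(1−α) = 147^α·13.3^(1−α).
Taking logs: α·ln 124 + (1−α)·ln 44 = α·ln 147 + (1−α)·ln 13.3, i.e. α·-0.170151 = (1−α)·-1.196426.
Thus α·(-1.366577) = -1.196426, so α = -1.196426/-1.366577 ≈ 0.875.

α ≈ 0.875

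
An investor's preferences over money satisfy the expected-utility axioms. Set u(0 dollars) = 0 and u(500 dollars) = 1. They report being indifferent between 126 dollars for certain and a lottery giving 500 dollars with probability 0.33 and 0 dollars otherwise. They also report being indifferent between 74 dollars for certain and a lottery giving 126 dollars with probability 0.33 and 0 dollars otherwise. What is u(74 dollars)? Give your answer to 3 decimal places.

First, u(126 dollars) = 0.33·u(500 dollars) + 0.67·u(0 dollars) = 0.33.
Then u(74 dollars) = 0.33·u(126 dollars) + 0.67·u(0 dollars) = 0.33·0.33 + 0.67·0.00 = 0.1089.

0.109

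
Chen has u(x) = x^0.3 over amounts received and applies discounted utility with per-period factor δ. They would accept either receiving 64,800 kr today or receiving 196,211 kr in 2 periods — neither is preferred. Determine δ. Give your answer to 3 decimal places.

Equating discounted utilities: u(64800) = δ^2·u(196211) ⇒ δ^2 = u(64800)/u(196211).
With u(x) = x^0.3: δ^2 = 64800^0.3/196211^0.3 = (64800/196211)^0.3 = 0.71723.
Taking the square root: δ = 0.71723^(1/2) ≈ 0.847.

δ ≈ 0.847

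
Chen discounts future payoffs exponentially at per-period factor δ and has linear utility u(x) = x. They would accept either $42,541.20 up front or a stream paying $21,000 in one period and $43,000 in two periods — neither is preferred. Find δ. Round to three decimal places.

δ ≈ 0.780

The stream is worth 21000δ + 43000δ² today, so 21000δ + 43000δ² = 42541.20.
Rearranged: 43000δ² + 21000δ − 42541.20 = 0.
δ = (−21000 + √(21000² + 4·43000·42541.20)) / (2·43000) = (−21000 + √7758086400.00) / 86000 ≈ 0.780.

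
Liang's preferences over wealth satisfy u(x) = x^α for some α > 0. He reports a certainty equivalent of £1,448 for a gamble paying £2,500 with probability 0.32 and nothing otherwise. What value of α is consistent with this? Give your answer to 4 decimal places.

α ≈ 2.0865

Since u(0) = 0, the lottery's EU is 0.32·2500^α.
Setting u(1448) equal to that: 1448^α = 0.32·2500^α ⇒ (1448/2500)^α = 0.32.
Taking logs: α·ln(1448/2500) = ln(0.32), so α = -1.1394343 / -0.5461074 ≈ 2.0865.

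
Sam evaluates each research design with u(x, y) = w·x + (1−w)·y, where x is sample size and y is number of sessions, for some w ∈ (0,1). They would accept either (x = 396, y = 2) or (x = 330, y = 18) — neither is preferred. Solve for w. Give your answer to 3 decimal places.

w = 0.195

u(396,2) = u(330,18) means w·396 + (1−w)·2 = w·330 + (1−w)·18.
Collecting terms: w·66 = (1−w)·16.
So w/(1−w) = 16/66 = 0.2424, giving w = 16/(66+16) = 0.195.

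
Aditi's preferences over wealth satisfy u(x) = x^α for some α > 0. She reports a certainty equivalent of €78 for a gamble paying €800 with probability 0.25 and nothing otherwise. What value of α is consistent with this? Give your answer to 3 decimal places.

Since u(0) = 0, the lottery's EU is 0.25·800^α.
Equating: 78^α = 0.25·800^α, i.e. 0.0975^α = 0.25.
Take logs: α = ln 0.25 / ln(78/800) ≈ 0.59551.

α ≈ 0.596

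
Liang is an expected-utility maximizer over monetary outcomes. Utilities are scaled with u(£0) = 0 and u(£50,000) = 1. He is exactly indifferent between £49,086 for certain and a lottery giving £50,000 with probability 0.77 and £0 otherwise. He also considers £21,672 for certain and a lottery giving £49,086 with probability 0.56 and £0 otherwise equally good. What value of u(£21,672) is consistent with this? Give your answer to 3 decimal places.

From the first indifference, u(£49,086) = 0.77·u(£50,000) + 0.23·u(£0) = 0.77·1 + 0.23·0 = 0.77.
Chaining: u(£21,672) = 0.56·0.77 + 0.44·0.00 = 0.4312.

0.431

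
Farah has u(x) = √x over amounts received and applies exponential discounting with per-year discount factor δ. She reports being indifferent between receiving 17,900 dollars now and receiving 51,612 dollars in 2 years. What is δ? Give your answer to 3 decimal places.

δ ≈ 0.767

Indifference means u(17900) = δ^2 · u(51612), so δ^2 = u(17900)/u(51612).
With u(x) = √x: δ^2 = √17900/√51612 = √(17900/51612) = 0.58891.
So δ = 0.58891^(1/2) ≈ 0.767.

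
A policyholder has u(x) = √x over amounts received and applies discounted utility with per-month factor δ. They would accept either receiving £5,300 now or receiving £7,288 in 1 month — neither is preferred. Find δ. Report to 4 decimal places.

The payoff in 1 month is discounted by δ, so u(5300) = δ·u(7288) and δ = u(5300)/u(7288).
Since u(x) = √x, δ = √(5300/7288) = 0.85277.

δ ≈ 0.8528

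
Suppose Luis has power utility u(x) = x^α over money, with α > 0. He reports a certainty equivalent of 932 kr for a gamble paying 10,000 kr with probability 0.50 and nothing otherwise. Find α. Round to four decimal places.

The lottery's expected utility is 0.50·u(10000) + 0.50·u(0) = 0.50·10000^α (since u(0) = 0 for α > 0).
Equating: 932^α = 0.50·10000^α, i.e. 0.0932^α = 0.50.
α = ln(0.50) / ln(932/10000) = -0.6931472/-2.3730076 ≈ 0.2921.

α ≈ 0.2921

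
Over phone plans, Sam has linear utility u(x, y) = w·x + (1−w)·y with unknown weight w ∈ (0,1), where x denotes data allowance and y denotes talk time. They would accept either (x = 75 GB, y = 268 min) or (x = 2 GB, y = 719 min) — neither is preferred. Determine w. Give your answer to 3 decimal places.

w = 0.861

u(75,268) = u(2,719) means w·75 + (1−w)·268 = w·2 + (1−w)·719.
Collecting terms: w·73 = (1−w)·451.
So w/(1−w) = 451/73 = 6.1781, giving w = 451/(73+451) = 0.861.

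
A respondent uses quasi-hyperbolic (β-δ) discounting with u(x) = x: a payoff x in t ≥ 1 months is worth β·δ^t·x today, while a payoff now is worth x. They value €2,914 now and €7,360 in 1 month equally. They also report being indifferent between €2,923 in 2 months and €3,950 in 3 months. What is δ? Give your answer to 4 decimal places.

From the later pair, β·δ^2·2923 = β·δ^3·3950; dividing through, δ = 2923/3950 = 0.74000.

δ ≈ 0.7400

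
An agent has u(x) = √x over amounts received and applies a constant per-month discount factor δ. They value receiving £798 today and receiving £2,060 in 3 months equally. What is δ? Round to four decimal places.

Indifference means u(798) = δ^3 · u(2060), so δ^3 = u(798)/u(2060).
With u(x) = √x: δ^3 = √798/√2060 = √(798/2060) = 0.62240.
Taking the cube root: δ = 0.62240^(1/3) ≈ 0.8538.

δ ≈ 0.8538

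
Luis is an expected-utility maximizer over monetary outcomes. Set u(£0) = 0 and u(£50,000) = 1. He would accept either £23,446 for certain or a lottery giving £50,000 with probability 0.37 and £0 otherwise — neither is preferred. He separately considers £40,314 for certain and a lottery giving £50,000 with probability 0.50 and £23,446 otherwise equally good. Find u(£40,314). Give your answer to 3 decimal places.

0.685

The first gamble pins u(£23,446): it must equal 0.37·1 + 0.63·0 = 0.37.
Then u(£40,314) = 0.50·u(£50,000) + 0.50·u(£23,446) = 0.50·1.00 + 0.50·0.37 = 0.6850.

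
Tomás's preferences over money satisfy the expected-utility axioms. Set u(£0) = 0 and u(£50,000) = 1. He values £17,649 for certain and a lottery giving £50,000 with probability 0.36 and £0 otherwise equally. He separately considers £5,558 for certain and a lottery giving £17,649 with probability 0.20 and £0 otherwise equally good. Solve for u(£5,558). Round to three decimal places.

The first gamble pins u(£17,649): it must equal 0.36·1 + 0.64·0 = 0.36.
Then u(£5,558) = 0.20·u(£17,649) + 0.80·u(£0) = 0.20·0.36 + 0.80·0.00 = 0.0720.

0.072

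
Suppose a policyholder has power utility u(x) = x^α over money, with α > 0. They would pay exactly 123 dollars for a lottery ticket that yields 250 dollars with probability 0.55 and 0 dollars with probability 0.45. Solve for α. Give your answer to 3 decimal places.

α ≈ 0.843

EU(lottery) = 0.55·250^α + 0.45·0 = 0.55·250^α.
Indifference: 123^α = 0.55·250^α, so (123/250)^α = 0.55.
Take logs: α = ln 0.55 / ln(123/250) ≈ 0.84288.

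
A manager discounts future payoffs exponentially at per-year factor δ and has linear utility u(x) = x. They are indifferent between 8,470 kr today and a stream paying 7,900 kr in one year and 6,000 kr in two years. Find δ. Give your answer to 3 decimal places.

The stream is worth 7900δ + 6000δ² today, so 7900δ + 6000δ² = 8470.
So 6000δ² + 7900δ − 8470 = 0.
The positive root is δ = [−7900 + √(7900² + 4·6000·8470)] / (2·6000) = (−7900 + 16300.000)/12000 ≈ 0.700.

δ ≈ 0.700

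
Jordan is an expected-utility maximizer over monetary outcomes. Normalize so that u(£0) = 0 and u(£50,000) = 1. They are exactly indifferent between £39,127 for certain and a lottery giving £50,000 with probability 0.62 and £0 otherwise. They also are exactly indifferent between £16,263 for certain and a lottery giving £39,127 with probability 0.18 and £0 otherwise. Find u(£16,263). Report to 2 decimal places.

0.11

The first gamble pins u(£39,127): it must equal 0.62·1 + 0.38·0 = 0.62.
Then u(£16,263) = 0.18·u(£39,127) + 0.82·u(£0) = 0.18·0.62 + 0.82·0.00 = 0.1116.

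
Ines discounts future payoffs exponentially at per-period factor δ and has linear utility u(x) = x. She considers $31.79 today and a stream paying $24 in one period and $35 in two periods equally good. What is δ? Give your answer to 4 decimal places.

The stream is worth 24δ + 35δ² today, so 24δ + 35δ² = 31.79.
So 35δ² + 24δ − 31.79 = 0.
δ = (−24 + √(24² + 4·35·31.79)) / (2·35) = (−24 + √5026.60) / 70 ≈ 0.6700.

δ ≈ 0.6700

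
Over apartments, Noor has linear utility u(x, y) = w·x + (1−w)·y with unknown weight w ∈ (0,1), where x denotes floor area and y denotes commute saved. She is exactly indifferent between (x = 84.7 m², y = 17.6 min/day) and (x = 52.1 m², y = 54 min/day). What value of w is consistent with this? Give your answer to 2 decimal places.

w = 0.53

u(84.7,17.6) = u(52.1,54) means w·84.7 + (1−w)·17.6 = w·52.1 + (1−w)·54.
w·(84.7−52.1) = (1−w)·(54−17.6), i.e. w·32.6 = (1−w)·36.4.
Hence w = 36.4/(32.6+36.4) = 36.4/69 = 0.53.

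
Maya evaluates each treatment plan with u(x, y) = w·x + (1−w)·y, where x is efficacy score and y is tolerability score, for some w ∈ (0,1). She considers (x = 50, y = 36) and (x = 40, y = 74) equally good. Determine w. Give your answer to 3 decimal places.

Equating utilities: w·50 + (1−w)·36 = w·40 + (1−w)·74.
w·(50−40) = (1−w)·(74−36), i.e. w·10 = (1−w)·38.
Hence w = 38/(10+38) = 38/48 = 0.792.

w = 0.792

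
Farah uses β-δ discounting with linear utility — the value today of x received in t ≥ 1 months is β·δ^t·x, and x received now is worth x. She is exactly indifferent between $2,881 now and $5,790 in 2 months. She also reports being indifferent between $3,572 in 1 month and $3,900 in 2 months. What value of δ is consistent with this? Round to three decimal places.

δ ≈ 0.916

Both payoffs in the second observation are in the future, so β drops out: δ^1·3572 = δ^2·3900 ⇒ δ = 3572/3900 = 0.91590.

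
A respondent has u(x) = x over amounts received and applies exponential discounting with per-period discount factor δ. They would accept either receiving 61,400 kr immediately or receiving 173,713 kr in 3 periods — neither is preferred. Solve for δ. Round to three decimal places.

δ ≈ 0.707

The payoff in 3 periods is discounted by δ^3, so u(61400) = δ^3·u(173713) and δ^3 = u(61400)/u(173713).
With u(x) = x: δ^3 = 61400/173713 = 0.35346.
Hence δ = (0.35346)^(1/3) = 0.70704.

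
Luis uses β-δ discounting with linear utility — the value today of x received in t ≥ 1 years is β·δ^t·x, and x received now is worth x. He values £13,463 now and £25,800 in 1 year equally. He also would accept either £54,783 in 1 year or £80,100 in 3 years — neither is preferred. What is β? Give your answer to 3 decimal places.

Both payoffs in the second observation are in the future, so β drops out: δ^1·54783 = δ^3·80100 ⇒ δ^2 = 54783/80100 = 0.68393, so δ = 0.82700.
The first indifference: 13463 = β·δ·25800, so β = 13463/(δ·25800) = 13463/(0.82700·25800) ≈ 0.631.

β ≈ 0.631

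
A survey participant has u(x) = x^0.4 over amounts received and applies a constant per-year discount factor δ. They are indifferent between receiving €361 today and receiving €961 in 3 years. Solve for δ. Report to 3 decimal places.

Equating discounted utilities: u(361) = δ^3·u(961) ⇒ δ^3 = u(361)/u(961).
Since u(x) = x^0.4, δ^3 = (361/961)^0.4 = 0.37565^0.4 = 0.67595.
Hence δ = (0.67595)^(1/3) = 0.87762.

δ ≈ 0.878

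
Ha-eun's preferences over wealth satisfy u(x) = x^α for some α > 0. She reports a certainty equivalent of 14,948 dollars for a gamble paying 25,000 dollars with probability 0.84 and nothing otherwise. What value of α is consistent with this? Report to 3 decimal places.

α ≈ 0.339

EU(lottery) = 0.84·25000^α + 0.16·0 = 0.84·25000^α.
Indifference: 14948^α = 0.84·25000^α, so (14948/25000)^α = 0.84.
Take logs: α = ln 0.84 / ln(14948/25000) ≈ 0.33901.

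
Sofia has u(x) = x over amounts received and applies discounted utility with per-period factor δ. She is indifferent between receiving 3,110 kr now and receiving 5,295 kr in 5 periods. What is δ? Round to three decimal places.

The payoff in 5 periods is discounted by δ^5, so u(3110) = δ^5·u(5295) and δ^5 = u(3110)/u(5295).
With u(x) = x: δ^5 = 3110/5295 = 0.58735.
So δ = 0.58735^(1/5) ≈ 0.899.

δ ≈ 0.899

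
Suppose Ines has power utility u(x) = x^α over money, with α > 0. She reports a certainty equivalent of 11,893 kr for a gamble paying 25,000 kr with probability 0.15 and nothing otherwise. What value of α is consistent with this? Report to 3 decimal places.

α ≈ 2.554

Since u(0) = 0, the lottery's EU is 0.15·25000^α.
Equating: 11893^α = 0.15·25000^α, i.e. 0.4757^α = 0.15.
Taking logs: α·ln(11893/25000) = ln(0.15), so α = -1.897120 / -0.742926 ≈ 2.554.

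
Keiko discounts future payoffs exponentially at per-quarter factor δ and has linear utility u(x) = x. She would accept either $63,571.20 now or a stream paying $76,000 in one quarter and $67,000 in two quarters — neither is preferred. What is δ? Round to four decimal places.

Present value of the stream is 76000·δ + 67000·δ². Indifference gives 76000δ + 67000δ² = 63571.20.
So 67000δ² + 76000δ − 63571.20 = 0.
The positive root is δ = [−76000 + √(76000² + 4·67000·63571.20)] / (2·67000) = (−76000 + 151040.000)/134000 ≈ 0.5600.

δ ≈ 0.5600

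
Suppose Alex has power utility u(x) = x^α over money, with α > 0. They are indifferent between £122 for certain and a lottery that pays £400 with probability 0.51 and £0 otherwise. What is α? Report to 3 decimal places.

Since u(0) = 0, the lottery's EU is 0.51·400^α.
Equating: 122^α = 0.51·400^α, i.e. 0.3050^α = 0.51.
Take logs: α = ln 0.51 / ln(122/400) ≈ 0.56705.

α ≈ 0.567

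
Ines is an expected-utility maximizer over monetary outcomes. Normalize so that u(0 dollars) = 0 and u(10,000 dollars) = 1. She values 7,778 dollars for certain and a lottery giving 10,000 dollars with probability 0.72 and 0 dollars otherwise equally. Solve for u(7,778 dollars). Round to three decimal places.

0.720

The indifference gives u(7,778 dollars) = 0.72·u(10,000 dollars) + 0.28·u(0 dollars) = 0.72·1 + 0.28·0 = 0.72.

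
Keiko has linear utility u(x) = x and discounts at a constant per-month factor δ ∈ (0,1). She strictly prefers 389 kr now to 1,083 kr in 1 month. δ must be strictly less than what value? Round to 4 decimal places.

δ < 0.3592

The preference means 389 > δ·1083.
So δ < 389/1083 = 0.35919.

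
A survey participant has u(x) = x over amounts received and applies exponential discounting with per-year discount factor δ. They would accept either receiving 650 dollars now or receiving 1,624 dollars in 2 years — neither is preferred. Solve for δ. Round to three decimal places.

δ ≈ 0.633

The payoff in 2 years is discounted by δ^2, so u(650) = δ^2·u(1624) and δ^2 = u(650)/u(1624).
With u(x) = x: δ^2 = 650/1624 = 0.40025.
So δ = 0.40025^(1/2) ≈ 0.633.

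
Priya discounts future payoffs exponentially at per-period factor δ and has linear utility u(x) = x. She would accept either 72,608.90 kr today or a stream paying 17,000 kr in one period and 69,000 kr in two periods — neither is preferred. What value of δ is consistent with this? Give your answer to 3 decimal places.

δ ≈ 0.910

The stream is worth 17000δ + 69000δ² today, so 17000δ + 69000δ² = 72608.90.
Rearranged: 69000δ² + 17000δ − 72608.90 = 0.
δ = (−17000 + √(17000² + 4·69000·72608.90)) / (2·69000) = (−17000 + √20329056400.00) / 138000 ≈ 0.910.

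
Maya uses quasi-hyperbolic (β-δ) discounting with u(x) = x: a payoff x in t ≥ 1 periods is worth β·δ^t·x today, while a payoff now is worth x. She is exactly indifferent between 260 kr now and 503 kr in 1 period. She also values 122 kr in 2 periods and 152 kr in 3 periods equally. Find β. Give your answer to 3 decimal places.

From the later pair, β·δ^2·122 = β·δ^3·152; dividing through, δ = 122/152 = 0.80263.
The first indifference: 260 = β·δ·503, so β = 260/(δ·503) = 260/(0.80263·503) ≈ 0.644.

β ≈ 0.644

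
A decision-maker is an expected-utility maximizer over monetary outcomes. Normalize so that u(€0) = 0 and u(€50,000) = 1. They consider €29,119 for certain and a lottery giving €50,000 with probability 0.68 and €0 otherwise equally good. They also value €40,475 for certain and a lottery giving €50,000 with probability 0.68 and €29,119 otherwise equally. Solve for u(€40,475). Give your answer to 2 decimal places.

From the first indifference, u(€29,119) = 0.68·u(€50,000) + 0.32·u(€0) = 0.68·1 + 0.32·0 = 0.68.
Chaining: u(€40,475) = 0.68·1.00 + 0.32·0.68 = 0.8976.

0.90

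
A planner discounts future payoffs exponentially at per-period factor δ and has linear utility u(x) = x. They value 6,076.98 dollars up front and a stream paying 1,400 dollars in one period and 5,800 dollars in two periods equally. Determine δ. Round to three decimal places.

δ ≈ 0.910

Equating present values: 6076.98 = 1400δ + 5800δ².
So 5800δ² + 1400δ − 6076.98 = 0.
The positive root is δ = [−1400 + √(1400² + 4·5800·6076.98)] / (2·5800) = (−1400 + 11956.000)/11600 ≈ 0.910.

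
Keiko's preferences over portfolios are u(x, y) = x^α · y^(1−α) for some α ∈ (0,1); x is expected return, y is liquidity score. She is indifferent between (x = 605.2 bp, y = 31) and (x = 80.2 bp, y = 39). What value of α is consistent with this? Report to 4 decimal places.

Set the two utilities equal: 605.2^α·31^(1−α) = 80.2^α·39^(1−α).
Taking logs: α·ln 605.2 + (1−α)·ln 31 = α·ln 80.2 + (1−α)·ln 39, i.e. α·2.0210355 = (1−α)·0.2295744.
So α/(1−α) = (0.2295744)/(2.0210355) = 0.1135925, and α = 0.1135925/1.1135925 ≈ 0.1020.

α ≈ 0.1020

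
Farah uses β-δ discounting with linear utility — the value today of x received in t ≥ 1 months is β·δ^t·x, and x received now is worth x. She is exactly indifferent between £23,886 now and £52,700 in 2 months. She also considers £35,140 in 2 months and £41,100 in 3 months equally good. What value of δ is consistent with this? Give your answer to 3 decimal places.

The second indifference involves only future payoffs, so β cancels: β·δ^2·35140 = β·δ^3·41100, giving δ = 35140/41100 = 0.85499.

δ ≈ 0.855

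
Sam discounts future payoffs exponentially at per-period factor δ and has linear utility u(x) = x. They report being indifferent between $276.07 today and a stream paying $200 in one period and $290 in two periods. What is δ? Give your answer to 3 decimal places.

Present value of the stream is 200·δ + 290·δ². Indifference gives 200δ + 290δ² = 276.07.
So 290δ² + 200δ − 276.07 = 0.
By the quadratic formula (taking the positive root), δ = (−200 + √360241.20) / 580 ≈ 0.690.

δ ≈ 0.690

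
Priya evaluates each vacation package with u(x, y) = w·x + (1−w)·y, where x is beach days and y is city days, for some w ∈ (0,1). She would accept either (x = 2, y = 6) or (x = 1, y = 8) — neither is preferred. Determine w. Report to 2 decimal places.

w = 0.67

Equating utilities: w·2 + (1−w)·6 = w·1 + (1−w)·8.
w·(2−1) = (1−w)·(8−6), i.e. w·1 = (1−w)·2.
Hence w = 2/(1+2) = 2/3 = 0.67.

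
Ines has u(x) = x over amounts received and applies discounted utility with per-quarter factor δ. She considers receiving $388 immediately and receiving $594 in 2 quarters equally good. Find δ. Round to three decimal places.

Indifference means u(388) = δ^2 · u(594), so δ^2 = u(388)/u(594).
With u(x) = x: δ^2 = 388/594 = 0.65320.
Taking the square root: δ = 0.65320^(1/2) ≈ 0.808.

δ ≈ 0.808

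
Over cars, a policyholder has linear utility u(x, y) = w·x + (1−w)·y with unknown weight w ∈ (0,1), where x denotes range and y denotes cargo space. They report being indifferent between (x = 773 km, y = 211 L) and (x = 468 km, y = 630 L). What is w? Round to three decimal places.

w = 0.579

Indifference: w·773 + (1−w)·211 = w·468 + (1−w)·630.
Rearranging, 305·w − 419·(1−w) = 0.
The marginal rate of substitution is 419/305, so w = 419/(305+419) = 0.579.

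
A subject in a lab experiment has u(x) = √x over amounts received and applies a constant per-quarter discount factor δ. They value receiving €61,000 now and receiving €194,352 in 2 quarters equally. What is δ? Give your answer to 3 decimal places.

The payoff in 2 quarters is discounted by δ^2, so u(61000) = δ^2·u(194352) and δ^2 = u(61000)/u(194352).
Since u(x) = √x, δ^2 = √(61000/194352) = 0.56024.
Hence δ = (0.56024)^(1/2) = 0.74849.

δ ≈ 0.748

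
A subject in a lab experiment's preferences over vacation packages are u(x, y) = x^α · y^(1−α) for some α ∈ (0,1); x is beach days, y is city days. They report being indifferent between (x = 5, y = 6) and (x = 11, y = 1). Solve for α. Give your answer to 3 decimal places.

Set the two utilities equal: 5^α·6^(1−α) = 11^α·1^(1−α).
Taking logs: α·ln 5 + (1−α)·ln 6 = α·ln 11 + (1−α)·ln 1, i.e. α·-0.788457 = (1−α)·-1.791759.
So α/(1−α) = (-1.791759)/(-0.788457) = 2.272488, and α = 2.272488/3.272488 ≈ 0.694.

α ≈ 0.694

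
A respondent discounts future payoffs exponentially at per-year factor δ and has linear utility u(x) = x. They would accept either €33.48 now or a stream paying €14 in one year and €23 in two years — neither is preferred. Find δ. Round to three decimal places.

Present value of the stream is 14·δ + 23·δ². Indifference gives 14δ + 23δ² = 33.48.
So 23δ² + 14δ − 33.48 = 0.
δ = (−14 + √(14² + 4·23·33.48)) / (2·23) = (−14 + √3276.16) / 46 ≈ 0.940.

δ ≈ 0.940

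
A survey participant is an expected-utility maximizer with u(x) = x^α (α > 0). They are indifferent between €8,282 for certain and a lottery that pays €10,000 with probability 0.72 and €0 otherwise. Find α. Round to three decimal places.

α ≈ 1.743

The lottery's expected utility is 0.72·u(10000) + 0.28·u(0) = 0.72·10000^α (since u(0) = 0 for α > 0).
Equating: 8282^α = 0.72·10000^α, i.e. 0.8282^α = 0.72.
Taking logs: α·ln(8282/10000) = ln(0.72), so α = -0.328504 / -0.188501 ≈ 1.743.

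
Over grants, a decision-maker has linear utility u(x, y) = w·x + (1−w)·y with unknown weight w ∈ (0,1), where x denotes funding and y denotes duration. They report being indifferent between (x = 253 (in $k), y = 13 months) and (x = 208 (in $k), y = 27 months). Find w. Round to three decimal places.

w = 0.237

Equating utilities: w·253 + (1−w)·13 = w·208 + (1−w)·27.
w·(253−208) = (1−w)·(27−13), i.e. w·45 = (1−w)·14.
So w/(1−w) = 14/45 = 0.3111, giving w = 14/(45+14) = 0.237.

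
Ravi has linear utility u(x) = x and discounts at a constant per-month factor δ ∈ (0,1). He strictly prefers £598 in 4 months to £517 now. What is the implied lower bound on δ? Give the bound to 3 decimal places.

δ > 0.964

Under u(x) = x this choice says 517 < δ^4·598.
Dividing by 598: δ^4 > 0.86455. Both sides are positive, so the 4th root keeps the direction.
δ > (517/598)^(1/4) ≈ 0.964.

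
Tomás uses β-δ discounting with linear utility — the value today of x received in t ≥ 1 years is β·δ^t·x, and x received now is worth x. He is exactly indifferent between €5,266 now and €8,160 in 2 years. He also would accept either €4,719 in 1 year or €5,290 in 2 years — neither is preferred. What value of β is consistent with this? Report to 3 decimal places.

From the later pair, β·δ^1·4719 = β·δ^2·5290; dividing through, δ = 4719/5290 = 0.89206.
The first indifference: 5266 = β·δ^2·8160, so β = 5266/(δ^2·8160) = 5266/(0.79577·8160) ≈ 0.811.

β ≈ 0.811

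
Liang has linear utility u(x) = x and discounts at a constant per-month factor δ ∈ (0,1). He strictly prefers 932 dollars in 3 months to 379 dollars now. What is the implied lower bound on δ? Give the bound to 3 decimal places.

δ > 0.741

The preference means 379 < δ^3·932.
Hence δ^3 > 379/932 = 0.40665, and x ↦ x^(1/3) is increasing on (0,∞).
δ > 0.40665^(1/3) = 0.741.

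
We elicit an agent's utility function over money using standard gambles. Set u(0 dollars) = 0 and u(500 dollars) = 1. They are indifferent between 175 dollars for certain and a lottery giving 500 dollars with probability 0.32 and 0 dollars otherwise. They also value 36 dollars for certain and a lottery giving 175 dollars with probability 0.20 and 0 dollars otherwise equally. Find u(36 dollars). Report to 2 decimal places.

The first gamble pins u(175 dollars): it must equal 0.32·1 + 0.68·0 = 0.32.
The second indifference gives u(36 dollars) = 0.20·u(175 dollars) + 0.80·u(0 dollars) = 0.20·0.32 + 0.80·0.00 = 0.0640.

0.06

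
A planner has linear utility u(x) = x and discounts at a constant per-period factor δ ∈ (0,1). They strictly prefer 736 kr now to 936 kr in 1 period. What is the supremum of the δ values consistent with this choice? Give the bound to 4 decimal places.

Under u(x) = x this choice says 736 > δ·936.
Dividing through by 936 gives δ < 0.78632.

δ < 0.7863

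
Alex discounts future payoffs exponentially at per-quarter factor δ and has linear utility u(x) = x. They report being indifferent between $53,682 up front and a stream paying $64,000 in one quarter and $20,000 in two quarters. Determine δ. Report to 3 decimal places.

Equating present values: 53682 = 64000δ + 20000δ².
That is, 20000δ² + 64000δ − 53682 = 0, a quadratic in δ.
The positive root is δ = [−64000 + √(64000² + 4·20000·53682)] / (2·20000) = (−64000 + 91600.000)/40000 ≈ 0.690.

δ ≈ 0.690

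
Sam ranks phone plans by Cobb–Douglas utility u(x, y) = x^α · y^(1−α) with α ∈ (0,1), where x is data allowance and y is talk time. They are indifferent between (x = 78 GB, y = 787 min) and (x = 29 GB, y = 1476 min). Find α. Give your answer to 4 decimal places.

The Cobb–Douglas utilities coincide, so 78^α·787^(1−α) = 29^α·1476^(1−α).
(78/29)^α = (1476/787)^(1−α); take logs: α·ln(78/29) = (1−α)·ln(1476/787), i.e. α·0.9894130 = (1−α)·0.6288628.
With A = 0.9894130 and B = 0.6288628: α·A = (1−α)·B, so α = B/(A+B) = 0.6288628/1.6182758 ≈ 0.3886.

α ≈ 0.3886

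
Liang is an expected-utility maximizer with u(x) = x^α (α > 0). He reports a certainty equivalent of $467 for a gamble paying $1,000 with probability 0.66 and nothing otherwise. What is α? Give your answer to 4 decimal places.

α ≈ 0.5457

Since u(0) = 0, the lottery's EU is 0.66·1000^α.
Indifference: 467^α = 0.66·1000^α, so (467/1000)^α = 0.66.
Take logs: α = ln 0.66 / ln(467/1000) ≈ 0.545707.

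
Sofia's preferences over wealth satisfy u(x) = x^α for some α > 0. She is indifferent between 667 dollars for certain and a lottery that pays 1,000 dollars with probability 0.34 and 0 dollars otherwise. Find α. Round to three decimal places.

Since u(0) = 0, the lottery's EU is 0.34·1000^α.
Indifference: 667^α = 0.34·1000^α, so (667/1000)^α = 0.34.
Take logs: α = ln 0.34 / ln(667/1000) ≈ 2.66396.

α ≈ 2.664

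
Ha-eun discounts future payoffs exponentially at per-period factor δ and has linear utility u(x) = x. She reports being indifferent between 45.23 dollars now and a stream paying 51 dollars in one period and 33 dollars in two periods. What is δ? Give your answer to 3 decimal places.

Equating present values: 45.23 = 51δ + 33δ².
That is, 33δ² + 51δ − 45.23 = 0, a quadratic in δ.
The positive root is δ = [−51 + √(51² + 4·33·45.23)] / (2·33) = (−51 + 92.582)/66 ≈ 0.630.

δ ≈ 0.630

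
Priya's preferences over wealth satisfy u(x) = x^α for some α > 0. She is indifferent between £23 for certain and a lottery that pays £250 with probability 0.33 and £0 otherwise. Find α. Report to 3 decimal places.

α ≈ 0.465

The lottery's expected utility is 0.33·u(250) + 0.67·u(0) = 0.33·250^α (since u(0) = 0 for α > 0).
Setting u(23) equal to that: 23^α = 0.33·250^α ⇒ (23/250)^α = 0.33.
Taking logs: α·ln(23/250) = ln(0.33), so α = -1.108663 / -2.385967 ≈ 0.465.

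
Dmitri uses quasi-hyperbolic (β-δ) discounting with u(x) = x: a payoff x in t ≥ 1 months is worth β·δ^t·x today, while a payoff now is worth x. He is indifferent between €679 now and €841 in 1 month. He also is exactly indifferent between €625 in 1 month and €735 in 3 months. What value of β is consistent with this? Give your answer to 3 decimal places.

β ≈ 0.876

The second indifference involves only future payoffs, so β cancels: β·δ^1·625 = β·δ^3·735, giving δ^2 = 625/735 = 0.85034, so δ = 0.92214.
The first indifference: 679 = β·δ·841, so β = 679/(δ·841) = 679/(0.92214·841) ≈ 0.876.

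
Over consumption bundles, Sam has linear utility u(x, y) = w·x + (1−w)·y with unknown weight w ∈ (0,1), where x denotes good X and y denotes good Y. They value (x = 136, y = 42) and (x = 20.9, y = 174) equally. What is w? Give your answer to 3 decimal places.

w = 0.534

Equating utilities: w·136 + (1−w)·42 = w·20.9 + (1−w)·174.
Collecting terms: w·115.1 = (1−w)·132.
So w/(1−w) = 132/115.1 = 1.1468, giving w = 132/(115.1+132) = 0.534.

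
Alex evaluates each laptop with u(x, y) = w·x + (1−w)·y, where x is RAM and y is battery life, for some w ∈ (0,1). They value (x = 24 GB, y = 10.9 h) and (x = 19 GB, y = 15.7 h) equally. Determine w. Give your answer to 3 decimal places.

w = 0.490

u(24,10.9) = u(19,15.7) means w·24 + (1−w)·10.9 = w·19 + (1−w)·15.7.
Rearranging, 5·w − 4.8·(1−w) = 0.
The marginal rate of substitution is 4.8/5, so w = 4.8/(5+4.8) = 0.490.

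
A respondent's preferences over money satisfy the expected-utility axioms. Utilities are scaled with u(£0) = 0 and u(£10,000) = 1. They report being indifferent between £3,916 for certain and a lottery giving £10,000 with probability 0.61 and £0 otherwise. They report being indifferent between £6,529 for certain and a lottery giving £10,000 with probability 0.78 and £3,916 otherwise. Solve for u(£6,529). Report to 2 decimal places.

The first gamble pins u(£3,916): it must equal 0.61·1 + 0.39·0 = 0.61.
The second indifference gives u(£6,529) = 0.78·u(£10,000) + 0.22·u(£3,916) = 0.78·1.00 + 0.22·0.61 = 0.9142.

0.91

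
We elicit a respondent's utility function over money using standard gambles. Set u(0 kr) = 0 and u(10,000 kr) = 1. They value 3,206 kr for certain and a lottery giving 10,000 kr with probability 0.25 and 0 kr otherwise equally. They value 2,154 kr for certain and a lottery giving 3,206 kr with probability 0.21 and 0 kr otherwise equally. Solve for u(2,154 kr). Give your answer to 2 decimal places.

The first gamble pins u(3,206 kr): it must equal 0.25·1 + 0.75·0 = 0.25.
Then u(2,154 kr) = 0.21·u(3,206 kr) + 0.79·u(0 kr) = 0.21·0.25 + 0.79·0.00 = 0.0525.

0.05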